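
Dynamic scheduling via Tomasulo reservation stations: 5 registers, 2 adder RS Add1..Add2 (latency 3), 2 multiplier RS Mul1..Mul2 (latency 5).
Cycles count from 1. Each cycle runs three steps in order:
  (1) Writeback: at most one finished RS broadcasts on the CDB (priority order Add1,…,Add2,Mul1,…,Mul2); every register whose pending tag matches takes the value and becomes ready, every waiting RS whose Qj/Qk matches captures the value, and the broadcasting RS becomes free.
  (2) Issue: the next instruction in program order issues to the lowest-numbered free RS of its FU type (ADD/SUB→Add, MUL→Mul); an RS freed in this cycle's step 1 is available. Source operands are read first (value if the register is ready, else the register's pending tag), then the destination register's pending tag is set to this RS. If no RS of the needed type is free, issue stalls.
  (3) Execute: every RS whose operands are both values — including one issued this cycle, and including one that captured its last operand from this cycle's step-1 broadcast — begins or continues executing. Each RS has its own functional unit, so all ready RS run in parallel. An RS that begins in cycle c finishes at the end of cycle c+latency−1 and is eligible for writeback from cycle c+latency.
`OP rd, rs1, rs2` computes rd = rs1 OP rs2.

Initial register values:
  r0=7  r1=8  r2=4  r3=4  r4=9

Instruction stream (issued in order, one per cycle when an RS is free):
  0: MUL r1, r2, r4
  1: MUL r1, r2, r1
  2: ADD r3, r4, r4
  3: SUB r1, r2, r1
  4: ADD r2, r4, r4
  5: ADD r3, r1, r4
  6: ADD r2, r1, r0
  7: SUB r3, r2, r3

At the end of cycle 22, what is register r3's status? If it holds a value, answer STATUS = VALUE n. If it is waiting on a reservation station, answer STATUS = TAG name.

cycle 1: issue MUL r1<-Mul1 // r0:7,r1:Mul1,r2:4,r3:4,r4:9
cycle 2: issue MUL r1<-Mul2 // r0:7,r1:Mul2,r2:4,r3:4,r4:9
cycle 3: issue ADD r3<-Add1 // r0:7,r1:Mul2,r2:4,r3:Add1,r4:9
cycle 4: issue SUB r1<-Add2 // r0:7,r1:Add2,r2:4,r3:Add1,r4:9
cycle 5: stall // r0:7,r1:Add2,r2:4,r3:Add1,r4:9
cycle 6: CDB Add1=18; issue ADD r2<-Add1 // r0:7,r1:Add2,r2:Add1,r3:18,r4:9
cycle 7: CDB Mul1=36; stall // r0:7,r1:Add2,r2:Add1,r3:18,r4:9
cycle 8: stall // r0:7,r1:Add2,r2:Add1,r3:18,r4:9
cycle 9: CDB Add1=18; issue ADD r3<-Add1 // r0:7,r1:Add2,r2:18,r3:Add1,r4:9
cycle 10: stall // r0:7,r1:Add2,r2:18,r3:Add1,r4:9
cycle 11: stall // r0:7,r1:Add2,r2:18,r3:Add1,r4:9
cycle 12: CDB Mul2=144; stall // r0:7,r1:Add2,r2:18,r3:Add1,r4:9
cycle 13: stall // r0:7,r1:Add2,r2:18,r3:Add1,r4:9
cycle 14: stall // r0:7,r1:Add2,r2:18,r3:Add1,r4:9
cycle 15: CDB Add2=-140; issue ADD r2<-Add2 // r0:7,r1:-140,r2:Add2,r3:Add1,r4:9
cycle 16: stall // r0:7,r1:-140,r2:Add2,r3:Add1,r4:9
cycle 17: stall // r0:7,r1:-140,r2:Add2,r3:Add1,r4:9
cycle 18: CDB Add1=-131; issue SUB r3<-Add1 // r0:7,r1:-140,r2:Add2,r3:Add1,r4:9
cycle 19: CDB Add2=-133 // r0:7,r1:-140,r2:-133,r3:Add1,r4:9
cycle 20: - // r0:7,r1:-140,r2:-133,r3:Add1,r4:9
cycle 21: - // r0:7,r1:-140,r2:-133,r3:Add1,r4:9
cycle 22: CDB Add1=-2 // r0:7,r1:-140,r2:-133,r3:-2,r4:9

STATUS = VALUE -2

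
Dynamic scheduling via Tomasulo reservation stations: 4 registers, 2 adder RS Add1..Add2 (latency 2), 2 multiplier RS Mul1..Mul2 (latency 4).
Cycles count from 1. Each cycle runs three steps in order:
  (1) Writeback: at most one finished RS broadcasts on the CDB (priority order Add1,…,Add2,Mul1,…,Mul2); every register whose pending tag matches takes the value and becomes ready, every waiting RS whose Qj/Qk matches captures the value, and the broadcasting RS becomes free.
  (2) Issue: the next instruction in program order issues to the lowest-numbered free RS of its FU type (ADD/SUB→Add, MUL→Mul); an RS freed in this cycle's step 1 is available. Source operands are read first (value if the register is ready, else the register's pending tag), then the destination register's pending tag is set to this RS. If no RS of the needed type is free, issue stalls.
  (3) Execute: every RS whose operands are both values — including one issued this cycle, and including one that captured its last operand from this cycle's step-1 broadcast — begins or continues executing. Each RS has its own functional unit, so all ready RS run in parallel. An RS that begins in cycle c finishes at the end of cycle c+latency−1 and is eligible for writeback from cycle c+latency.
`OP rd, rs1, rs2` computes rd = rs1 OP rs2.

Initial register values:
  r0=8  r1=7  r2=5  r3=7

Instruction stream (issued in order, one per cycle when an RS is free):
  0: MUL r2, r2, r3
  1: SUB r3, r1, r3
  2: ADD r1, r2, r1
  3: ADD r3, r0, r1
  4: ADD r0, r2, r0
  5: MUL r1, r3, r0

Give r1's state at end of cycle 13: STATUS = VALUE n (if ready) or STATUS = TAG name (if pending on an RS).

c1: issue MUL r2<-Mul1 | r0:8,r1:7,r2:Mul1,r3:7
c2: issue SUB r3<-Add1 | r0:8,r1:7,r2:Mul1,r3:Add1
c3: issue ADD r1<-Add2 | r0:8,r1:Add2,r2:Mul1,r3:Add1
c4: CDB Add1=0; issue ADD r3<-Add1 | r0:8,r1:Add2,r2:Mul1,r3:Add1
c5: CDB Mul1=35; stall | r0:8,r1:Add2,r2:35,r3:Add1
c6: stall | r0:8,r1:Add2,r2:35,r3:Add1
c7: CDB Add2=42; issue ADD r0<-Add2 | r0:Add2,r1:42,r2:35,r3:Add1
c8: issue MUL r1<-Mul1 | r0:Add2,r1:Mul1,r2:35,r3:Add1
c9: CDB Add1=50 | r0:Add2,r1:Mul1,r2:35,r3:50
c10: CDB Add2=43 | r0:43,r1:Mul1,r2:35,r3:50
c11: - | r0:43,r1:Mul1,r2:35,r3:50
c12: - | r0:43,r1:Mul1,r2:35,r3:50
c13: - | r0:43,r1:Mul1,r2:35,r3:50

STATUS = TAG Mul1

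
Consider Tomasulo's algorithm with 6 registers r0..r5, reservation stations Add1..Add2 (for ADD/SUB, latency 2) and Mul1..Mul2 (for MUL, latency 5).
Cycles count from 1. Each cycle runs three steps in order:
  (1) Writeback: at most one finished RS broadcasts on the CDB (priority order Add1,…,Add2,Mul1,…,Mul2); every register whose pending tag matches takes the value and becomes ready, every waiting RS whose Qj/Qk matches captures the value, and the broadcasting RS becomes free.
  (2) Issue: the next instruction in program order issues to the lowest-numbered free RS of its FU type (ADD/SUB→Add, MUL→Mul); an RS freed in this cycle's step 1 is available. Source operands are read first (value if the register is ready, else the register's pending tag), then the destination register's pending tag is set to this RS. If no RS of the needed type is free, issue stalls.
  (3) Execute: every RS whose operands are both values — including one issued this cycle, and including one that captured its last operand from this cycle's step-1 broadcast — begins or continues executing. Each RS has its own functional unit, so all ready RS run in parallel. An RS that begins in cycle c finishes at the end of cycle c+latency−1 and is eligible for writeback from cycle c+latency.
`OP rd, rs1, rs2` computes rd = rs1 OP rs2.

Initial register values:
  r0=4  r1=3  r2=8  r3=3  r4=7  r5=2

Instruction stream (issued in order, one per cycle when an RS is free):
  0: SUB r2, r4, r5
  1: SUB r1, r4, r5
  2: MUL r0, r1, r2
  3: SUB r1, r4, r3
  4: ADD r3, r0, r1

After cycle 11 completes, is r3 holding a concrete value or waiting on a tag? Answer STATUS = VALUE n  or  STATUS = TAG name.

STATUS = VALUE 29

  c1: issue SUB r2<-Add1  regs: r0:4,r1:3,r2:Add1,r3:3,r4:7,r5:2
  c2: issue SUB r1<-Add2  regs: r0:4,r1:Add2,r2:Add1,r3:3,r4:7,r5:2
  c3: CDB Add1=5; issue MUL r0<-Mul1  regs: r0:Mul1,r1:Add2,r2:5,r3:3,r4:7,r5:2
  c4: CDB Add2=5; issue SUB r1<-Add1  regs: r0:Mul1,r1:Add1,r2:5,r3:3,r4:7,r5:2
  c5: issue ADD r3<-Add2  regs: r0:Mul1,r1:Add1,r2:5,r3:Add2,r4:7,r5:2
  c6: CDB Add1=4  regs: r0:Mul1,r1:4,r2:5,r3:Add2,r4:7,r5:2
  c7: -  regs: r0:Mul1,r1:4,r2:5,r3:Add2,r4:7,r5:2
  c8: -  regs: r0:Mul1,r1:4,r2:5,r3:Add2,r4:7,r5:2
  c9: CDB Mul1=25  regs: r0:25,r1:4,r2:5,r3:Add2,r4:7,r5:2
  c10: -  regs: r0:25,r1:4,r2:5,r3:Add2,r4:7,r5:2
  c11: CDB Add2=29  regs: r0:25,r1:4,r2:5,r3:29,r4:7,r5:2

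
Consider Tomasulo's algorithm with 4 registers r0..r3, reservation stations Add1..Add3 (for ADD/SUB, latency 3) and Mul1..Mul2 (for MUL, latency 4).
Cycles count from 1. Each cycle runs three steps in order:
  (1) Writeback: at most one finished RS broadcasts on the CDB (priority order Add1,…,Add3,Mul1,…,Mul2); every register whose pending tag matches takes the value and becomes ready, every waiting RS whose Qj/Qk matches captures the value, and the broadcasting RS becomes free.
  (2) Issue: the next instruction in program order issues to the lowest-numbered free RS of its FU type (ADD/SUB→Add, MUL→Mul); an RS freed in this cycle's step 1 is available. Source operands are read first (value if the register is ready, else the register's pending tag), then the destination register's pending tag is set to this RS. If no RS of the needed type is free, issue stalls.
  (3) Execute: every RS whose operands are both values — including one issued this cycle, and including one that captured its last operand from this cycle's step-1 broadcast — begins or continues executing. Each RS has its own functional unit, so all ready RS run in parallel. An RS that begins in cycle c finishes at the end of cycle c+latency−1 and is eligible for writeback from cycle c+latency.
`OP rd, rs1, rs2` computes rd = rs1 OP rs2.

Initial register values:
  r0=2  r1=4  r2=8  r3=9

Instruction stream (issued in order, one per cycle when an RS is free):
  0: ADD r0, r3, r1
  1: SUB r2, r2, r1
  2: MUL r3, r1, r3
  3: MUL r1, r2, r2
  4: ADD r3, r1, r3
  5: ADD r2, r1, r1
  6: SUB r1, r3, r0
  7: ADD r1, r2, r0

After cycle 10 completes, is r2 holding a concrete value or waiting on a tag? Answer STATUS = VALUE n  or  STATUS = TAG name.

STATUS = TAG Add2

  c1: issue ADD r0<-Add1  regs: r0:Add1,r1:4,r2:8,r3:9
  c2: issue SUB r2<-Add2  regs: r0:Add1,r1:4,r2:Add2,r3:9
  c3: issue MUL r3<-Mul1  regs: r0:Add1,r1:4,r2:Add2,r3:Mul1
  c4: CDB Add1=13; issue MUL r1<-Mul2  regs: r0:13,r1:Mul2,r2:Add2,r3:Mul1
  c5: CDB Add2=4; issue ADD r3<-Add1  regs: r0:13,r1:Mul2,r2:4,r3:Add1
  c6: issue ADD r2<-Add2  regs: r0:13,r1:Mul2,r2:Add2,r3:Add1
  c7: CDB Mul1=36; issue SUB r1<-Add3  regs: r0:13,r1:Add3,r2:Add2,r3:Add1
  c8: stall  regs: r0:13,r1:Add3,r2:Add2,r3:Add1
  c9: CDB Mul2=16; stall  regs: r0:13,r1:Add3,r2:Add2,r3:Add1
  c10: stall  regs: r0:13,r1:Add3,r2:Add2,r3:Add1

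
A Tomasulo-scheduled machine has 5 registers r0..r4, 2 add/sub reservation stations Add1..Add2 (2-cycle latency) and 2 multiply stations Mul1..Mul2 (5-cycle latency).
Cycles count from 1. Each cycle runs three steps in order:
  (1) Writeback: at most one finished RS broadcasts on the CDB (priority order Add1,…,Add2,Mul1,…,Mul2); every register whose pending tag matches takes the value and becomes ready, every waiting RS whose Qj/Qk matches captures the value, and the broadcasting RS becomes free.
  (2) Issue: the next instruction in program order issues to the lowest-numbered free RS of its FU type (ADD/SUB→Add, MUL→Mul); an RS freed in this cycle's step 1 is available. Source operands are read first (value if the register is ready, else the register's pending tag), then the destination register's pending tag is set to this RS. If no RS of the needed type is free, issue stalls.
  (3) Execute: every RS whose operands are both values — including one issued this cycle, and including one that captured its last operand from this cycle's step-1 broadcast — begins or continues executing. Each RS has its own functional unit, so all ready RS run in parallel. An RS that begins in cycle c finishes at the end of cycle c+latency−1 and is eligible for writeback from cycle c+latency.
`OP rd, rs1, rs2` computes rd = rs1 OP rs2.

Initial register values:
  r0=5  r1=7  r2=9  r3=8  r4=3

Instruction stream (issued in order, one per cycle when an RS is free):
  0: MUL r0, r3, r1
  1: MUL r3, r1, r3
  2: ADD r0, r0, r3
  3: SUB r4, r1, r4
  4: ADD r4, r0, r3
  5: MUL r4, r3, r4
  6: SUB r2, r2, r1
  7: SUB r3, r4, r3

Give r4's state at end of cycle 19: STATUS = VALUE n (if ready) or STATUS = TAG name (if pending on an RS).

STATUS = VALUE 9408

c1: issue MUL r0<-Mul1 | r0:Mul1,r1:7,r2:9,r3:8,r4:3
c2: issue MUL r3<-Mul2 | r0:Mul1,r1:7,r2:9,r3:Mul2,r4:3
c3: issue ADD r0<-Add1 | r0:Add1,r1:7,r2:9,r3:Mul2,r4:3
c4: issue SUB r4<-Add2 | r0:Add1,r1:7,r2:9,r3:Mul2,r4:Add2
c5: stall | r0:Add1,r1:7,r2:9,r3:Mul2,r4:Add2
c6: CDB Add2=4; issue ADD r4<-Add2 | r0:Add1,r1:7,r2:9,r3:Mul2,r4:Add2
c7: CDB Mul1=56; issue MUL r4<-Mul1 | r0:Add1,r1:7,r2:9,r3:Mul2,r4:Mul1
c8: CDB Mul2=56; stall | r0:Add1,r1:7,r2:9,r3:56,r4:Mul1
c9: stall | r0:Add1,r1:7,r2:9,r3:56,r4:Mul1
c10: CDB Add1=112; issue SUB r2<-Add1 | r0:112,r1:7,r2:Add1,r3:56,r4:Mul1
c11: stall | r0:112,r1:7,r2:Add1,r3:56,r4:Mul1
c12: CDB Add1=2; issue SUB r3<-Add1 | r0:112,r1:7,r2:2,r3:Add1,r4:Mul1
c13: CDB Add2=168 | r0:112,r1:7,r2:2,r3:Add1,r4:Mul1
c14: - | r0:112,r1:7,r2:2,r3:Add1,r4:Mul1
c15: - | r0:112,r1:7,r2:2,r3:Add1,r4:Mul1
c16: - | r0:112,r1:7,r2:2,r3:Add1,r4:Mul1
c17: - | r0:112,r1:7,r2:2,r3:Add1,r4:Mul1
c18: CDB Mul1=9408 | r0:112,r1:7,r2:2,r3:Add1,r4:9408
c19: - | r0:112,r1:7,r2:2,r3:Add1,r4:9408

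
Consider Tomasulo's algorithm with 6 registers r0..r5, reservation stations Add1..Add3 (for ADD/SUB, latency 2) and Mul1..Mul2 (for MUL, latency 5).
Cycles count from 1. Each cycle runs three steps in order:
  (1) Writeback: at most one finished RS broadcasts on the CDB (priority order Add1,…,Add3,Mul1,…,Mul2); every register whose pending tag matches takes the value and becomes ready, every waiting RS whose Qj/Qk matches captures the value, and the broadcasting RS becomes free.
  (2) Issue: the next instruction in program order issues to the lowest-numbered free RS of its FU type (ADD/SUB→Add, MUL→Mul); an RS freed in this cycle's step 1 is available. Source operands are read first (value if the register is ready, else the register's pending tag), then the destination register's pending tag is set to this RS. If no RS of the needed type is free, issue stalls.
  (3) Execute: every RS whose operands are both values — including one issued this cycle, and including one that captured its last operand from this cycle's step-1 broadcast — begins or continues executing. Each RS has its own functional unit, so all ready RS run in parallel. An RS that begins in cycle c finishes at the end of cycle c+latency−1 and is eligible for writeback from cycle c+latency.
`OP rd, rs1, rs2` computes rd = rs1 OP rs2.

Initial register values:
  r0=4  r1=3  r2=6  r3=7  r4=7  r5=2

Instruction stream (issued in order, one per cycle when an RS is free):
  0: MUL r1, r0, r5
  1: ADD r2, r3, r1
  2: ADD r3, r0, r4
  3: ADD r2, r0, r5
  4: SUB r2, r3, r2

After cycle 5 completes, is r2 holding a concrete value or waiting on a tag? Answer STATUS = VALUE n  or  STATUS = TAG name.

STATUS = TAG Add2

cycle 1: issue MUL r1<-Mul1 // r0:4,r1:Mul1,r2:6,r3:7,r4:7,r5:2
cycle 2: issue ADD r2<-Add1 // r0:4,r1:Mul1,r2:Add1,r3:7,r4:7,r5:2
cycle 3: issue ADD r3<-Add2 // r0:4,r1:Mul1,r2:Add1,r3:Add2,r4:7,r5:2
cycle 4: issue ADD r2<-Add3 // r0:4,r1:Mul1,r2:Add3,r3:Add2,r4:7,r5:2
cycle 5: CDB Add2=11; issue SUB r2<-Add2 // r0:4,r1:Mul1,r2:Add2,r3:11,r4:7,r5:2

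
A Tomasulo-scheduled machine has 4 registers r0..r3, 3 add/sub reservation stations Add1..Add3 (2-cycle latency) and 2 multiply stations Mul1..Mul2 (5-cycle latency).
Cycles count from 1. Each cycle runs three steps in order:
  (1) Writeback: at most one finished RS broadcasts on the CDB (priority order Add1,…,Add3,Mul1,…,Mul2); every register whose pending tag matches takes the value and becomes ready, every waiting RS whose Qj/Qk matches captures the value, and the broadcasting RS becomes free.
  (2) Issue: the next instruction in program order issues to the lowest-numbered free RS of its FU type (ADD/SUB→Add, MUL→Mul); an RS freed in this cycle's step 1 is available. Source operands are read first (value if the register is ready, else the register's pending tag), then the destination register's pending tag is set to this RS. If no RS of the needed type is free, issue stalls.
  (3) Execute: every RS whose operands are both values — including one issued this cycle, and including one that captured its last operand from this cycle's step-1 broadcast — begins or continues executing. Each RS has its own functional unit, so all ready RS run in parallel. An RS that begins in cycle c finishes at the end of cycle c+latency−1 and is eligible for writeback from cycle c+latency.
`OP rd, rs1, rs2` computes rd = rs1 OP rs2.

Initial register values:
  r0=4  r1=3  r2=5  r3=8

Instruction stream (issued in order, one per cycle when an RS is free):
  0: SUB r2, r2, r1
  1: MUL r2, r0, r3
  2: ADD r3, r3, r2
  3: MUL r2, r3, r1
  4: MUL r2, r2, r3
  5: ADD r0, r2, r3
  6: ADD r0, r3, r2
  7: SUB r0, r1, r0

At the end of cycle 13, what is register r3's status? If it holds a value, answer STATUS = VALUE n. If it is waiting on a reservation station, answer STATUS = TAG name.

STATUS = VALUE 40

c1: issue SUB r2<-Add1 | r0:4,r1:3,r2:Add1,r3:8
c2: issue MUL r2<-Mul1 | r0:4,r1:3,r2:Mul1,r3:8
c3: CDB Add1=2; issue ADD r3<-Add1 | r0:4,r1:3,r2:Mul1,r3:Add1
c4: issue MUL r2<-Mul2 | r0:4,r1:3,r2:Mul2,r3:Add1
c5: stall | r0:4,r1:3,r2:Mul2,r3:Add1
c6: stall | r0:4,r1:3,r2:Mul2,r3:Add1
c7: CDB Mul1=32; issue MUL r2<-Mul1 | r0:4,r1:3,r2:Mul1,r3:Add1
c8: issue ADD r0<-Add2 | r0:Add2,r1:3,r2:Mul1,r3:Add1
c9: CDB Add1=40; issue ADD r0<-Add1 | r0:Add1,r1:3,r2:Mul1,r3:40
c10: issue SUB r0<-Add3 | r0:Add3,r1:3,r2:Mul1,r3:40
c11: - | r0:Add3,r1:3,r2:Mul1,r3:40
c12: - | r0:Add3,r1:3,r2:Mul1,r3:40
c13: - | r0:Add3,r1:3,r2:Mul1,r3:40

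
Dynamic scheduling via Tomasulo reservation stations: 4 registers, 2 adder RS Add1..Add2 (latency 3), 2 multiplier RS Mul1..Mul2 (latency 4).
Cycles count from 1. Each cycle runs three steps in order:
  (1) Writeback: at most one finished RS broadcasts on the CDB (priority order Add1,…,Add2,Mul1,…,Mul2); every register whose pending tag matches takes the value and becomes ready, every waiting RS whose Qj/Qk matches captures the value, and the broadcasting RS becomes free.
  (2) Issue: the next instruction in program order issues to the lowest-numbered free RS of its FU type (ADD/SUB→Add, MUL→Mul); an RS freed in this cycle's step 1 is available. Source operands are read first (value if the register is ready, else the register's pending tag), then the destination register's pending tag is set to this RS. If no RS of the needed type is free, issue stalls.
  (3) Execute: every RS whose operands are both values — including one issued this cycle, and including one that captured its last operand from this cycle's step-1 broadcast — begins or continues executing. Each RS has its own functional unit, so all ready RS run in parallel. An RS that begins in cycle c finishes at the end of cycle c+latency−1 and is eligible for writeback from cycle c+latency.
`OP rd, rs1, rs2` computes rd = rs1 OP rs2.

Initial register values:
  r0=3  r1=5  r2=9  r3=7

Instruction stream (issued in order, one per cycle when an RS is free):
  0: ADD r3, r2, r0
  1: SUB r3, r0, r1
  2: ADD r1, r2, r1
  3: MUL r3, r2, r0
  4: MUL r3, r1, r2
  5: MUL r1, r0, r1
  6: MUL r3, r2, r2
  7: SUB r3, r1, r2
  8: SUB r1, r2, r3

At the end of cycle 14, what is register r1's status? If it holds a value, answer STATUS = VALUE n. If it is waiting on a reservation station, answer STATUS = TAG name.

STATUS = TAG Add2

cycle 1: issue ADD r3<-Add1 // r0:3,r1:5,r2:9,r3:Add1
cycle 2: issue SUB r3<-Add2 // r0:3,r1:5,r2:9,r3:Add2
cycle 3: stall // r0:3,r1:5,r2:9,r3:Add2
cycle 4: CDB Add1=12; issue ADD r1<-Add1 // r0:3,r1:Add1,r2:9,r3:Add2
cycle 5: CDB Add2=-2; issue MUL r3<-Mul1 // r0:3,r1:Add1,r2:9,r3:Mul1
cycle 6: issue MUL r3<-Mul2 // r0:3,r1:Add1,r2:9,r3:Mul2
cycle 7: CDB Add1=14; stall // r0:3,r1:14,r2:9,r3:Mul2
cycle 8: stall // r0:3,r1:14,r2:9,r3:Mul2
cycle 9: CDB Mul1=27; issue MUL r1<-Mul1 // r0:3,r1:Mul1,r2:9,r3:Mul2
cycle 10: stall // r0:3,r1:Mul1,r2:9,r3:Mul2
cycle 11: CDB Mul2=126; issue MUL r3<-Mul2 // r0:3,r1:Mul1,r2:9,r3:Mul2
cycle 12: issue SUB r3<-Add1 // r0:3,r1:Mul1,r2:9,r3:Add1
cycle 13: CDB Mul1=42; issue SUB r1<-Add2 // r0:3,r1:Add2,r2:9,r3:Add1
cycle 14: - // r0:3,r1:Add2,r2:9,r3:Add1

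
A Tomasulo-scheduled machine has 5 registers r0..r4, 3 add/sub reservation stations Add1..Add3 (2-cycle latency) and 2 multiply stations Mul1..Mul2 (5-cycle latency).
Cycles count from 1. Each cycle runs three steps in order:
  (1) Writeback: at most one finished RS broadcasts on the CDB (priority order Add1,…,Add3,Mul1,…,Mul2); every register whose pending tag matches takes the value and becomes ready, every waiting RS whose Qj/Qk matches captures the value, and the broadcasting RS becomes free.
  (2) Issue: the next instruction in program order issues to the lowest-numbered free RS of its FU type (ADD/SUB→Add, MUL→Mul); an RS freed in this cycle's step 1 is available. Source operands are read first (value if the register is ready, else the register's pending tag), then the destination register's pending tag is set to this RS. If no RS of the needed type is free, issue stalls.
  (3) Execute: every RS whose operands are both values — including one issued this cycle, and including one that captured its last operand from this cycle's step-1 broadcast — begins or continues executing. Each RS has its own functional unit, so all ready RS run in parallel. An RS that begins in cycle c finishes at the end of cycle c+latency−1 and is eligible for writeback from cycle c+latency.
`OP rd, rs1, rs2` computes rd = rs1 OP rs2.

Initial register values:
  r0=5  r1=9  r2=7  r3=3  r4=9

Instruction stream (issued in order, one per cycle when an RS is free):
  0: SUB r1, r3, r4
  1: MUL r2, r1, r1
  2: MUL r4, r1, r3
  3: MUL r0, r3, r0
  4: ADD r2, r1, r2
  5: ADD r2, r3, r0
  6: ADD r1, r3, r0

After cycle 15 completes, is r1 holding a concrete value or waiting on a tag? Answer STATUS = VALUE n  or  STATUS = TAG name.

STATUS = VALUE 18

cycle 1: issue SUB r1<-Add1 // r0:5,r1:Add1,r2:7,r3:3,r4:9
cycle 2: issue MUL r2<-Mul1 // r0:5,r1:Add1,r2:Mul1,r3:3,r4:9
cycle 3: CDB Add1=-6; issue MUL r4<-Mul2 // r0:5,r1:-6,r2:Mul1,r3:3,r4:Mul2
cycle 4: stall // r0:5,r1:-6,r2:Mul1,r3:3,r4:Mul2
cycle 5: stall // r0:5,r1:-6,r2:Mul1,r3:3,r4:Mul2
cycle 6: stall // r0:5,r1:-6,r2:Mul1,r3:3,r4:Mul2
cycle 7: stall // r0:5,r1:-6,r2:Mul1,r3:3,r4:Mul2
cycle 8: CDB Mul1=36; issue MUL r0<-Mul1 // r0:Mul1,r1:-6,r2:36,r3:3,r4:Mul2
cycle 9: CDB Mul2=-18; issue ADD r2<-Add1 // r0:Mul1,r1:-6,r2:Add1,r3:3,r4:-18
cycle 10: issue ADD r2<-Add2 // r0:Mul1,r1:-6,r2:Add2,r3:3,r4:-18
cycle 11: CDB Add1=30; issue ADD r1<-Add1 // r0:Mul1,r1:Add1,r2:Add2,r3:3,r4:-18
cycle 12: - // r0:Mul1,r1:Add1,r2:Add2,r3:3,r4:-18
cycle 13: CDB Mul1=15 // r0:15,r1:Add1,r2:Add2,r3:3,r4:-18
cycle 14: - // r0:15,r1:Add1,r2:Add2,r3:3,r4:-18
cycle 15: CDB Add1=18 // r0:15,r1:18,r2:Add2,r3:3,r4:-18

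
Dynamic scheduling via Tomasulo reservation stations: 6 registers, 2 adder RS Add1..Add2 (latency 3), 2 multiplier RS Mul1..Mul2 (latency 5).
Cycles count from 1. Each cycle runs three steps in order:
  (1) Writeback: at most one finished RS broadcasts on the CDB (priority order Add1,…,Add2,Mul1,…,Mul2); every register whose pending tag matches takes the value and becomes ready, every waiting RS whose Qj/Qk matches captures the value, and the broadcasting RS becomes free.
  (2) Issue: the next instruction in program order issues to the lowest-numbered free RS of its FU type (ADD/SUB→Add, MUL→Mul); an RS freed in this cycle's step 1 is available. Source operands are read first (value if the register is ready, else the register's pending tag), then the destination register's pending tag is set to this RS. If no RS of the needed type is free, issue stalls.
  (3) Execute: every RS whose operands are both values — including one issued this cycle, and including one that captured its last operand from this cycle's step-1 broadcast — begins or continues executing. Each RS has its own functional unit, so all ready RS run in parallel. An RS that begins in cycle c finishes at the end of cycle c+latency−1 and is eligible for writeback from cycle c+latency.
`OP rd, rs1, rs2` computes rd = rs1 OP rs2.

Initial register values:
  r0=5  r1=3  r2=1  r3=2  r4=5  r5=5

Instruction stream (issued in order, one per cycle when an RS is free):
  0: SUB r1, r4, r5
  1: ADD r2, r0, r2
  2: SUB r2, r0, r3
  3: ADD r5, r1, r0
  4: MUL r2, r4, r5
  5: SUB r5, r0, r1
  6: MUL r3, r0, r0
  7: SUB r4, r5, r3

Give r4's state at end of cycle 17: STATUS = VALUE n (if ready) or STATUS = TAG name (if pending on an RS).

STATUS = VALUE -20

cycle 1: issue SUB r1<-Add1 // r0:5,r1:Add1,r2:1,r3:2,r4:5,r5:5
cycle 2: issue ADD r2<-Add2 // r0:5,r1:Add1,r2:Add2,r3:2,r4:5,r5:5
cycle 3: stall // r0:5,r1:Add1,r2:Add2,r3:2,r4:5,r5:5
cycle 4: CDB Add1=0; issue SUB r2<-Add1 // r0:5,r1:0,r2:Add1,r3:2,r4:5,r5:5
cycle 5: CDB Add2=6; issue ADD r5<-Add2 // r0:5,r1:0,r2:Add1,r3:2,r4:5,r5:Add2
cycle 6: issue MUL r2<-Mul1 // r0:5,r1:0,r2:Mul1,r3:2,r4:5,r5:Add2
cycle 7: CDB Add1=3; issue SUB r5<-Add1 // r0:5,r1:0,r2:Mul1,r3:2,r4:5,r5:Add1
cycle 8: CDB Add2=5; issue MUL r3<-Mul2 // r0:5,r1:0,r2:Mul1,r3:Mul2,r4:5,r5:Add1
cycle 9: issue SUB r4<-Add2 // r0:5,r1:0,r2:Mul1,r3:Mul2,r4:Add2,r5:Add1
cycle 10: CDB Add1=5 // r0:5,r1:0,r2:Mul1,r3:Mul2,r4:Add2,r5:5
cycle 11: - // r0:5,r1:0,r2:Mul1,r3:Mul2,r4:Add2,r5:5
cycle 12: - // r0:5,r1:0,r2:Mul1,r3:Mul2,r4:Add2,r5:5
cycle 13: CDB Mul1=25 // r0:5,r1:0,r2:25,r3:Mul2,r4:Add2,r5:5
cycle 14: CDB Mul2=25 // r0:5,r1:0,r2:25,r3:25,r4:Add2,r5:5
cycle 15: - // r0:5,r1:0,r2:25,r3:25,r4:Add2,r5:5
cycle 16: - // r0:5,r1:0,r2:25,r3:25,r4:Add2,r5:5
cycle 17: CDB Add2=-20 // r0:5,r1:0,r2:25,r3:25,r4:-20,r5:5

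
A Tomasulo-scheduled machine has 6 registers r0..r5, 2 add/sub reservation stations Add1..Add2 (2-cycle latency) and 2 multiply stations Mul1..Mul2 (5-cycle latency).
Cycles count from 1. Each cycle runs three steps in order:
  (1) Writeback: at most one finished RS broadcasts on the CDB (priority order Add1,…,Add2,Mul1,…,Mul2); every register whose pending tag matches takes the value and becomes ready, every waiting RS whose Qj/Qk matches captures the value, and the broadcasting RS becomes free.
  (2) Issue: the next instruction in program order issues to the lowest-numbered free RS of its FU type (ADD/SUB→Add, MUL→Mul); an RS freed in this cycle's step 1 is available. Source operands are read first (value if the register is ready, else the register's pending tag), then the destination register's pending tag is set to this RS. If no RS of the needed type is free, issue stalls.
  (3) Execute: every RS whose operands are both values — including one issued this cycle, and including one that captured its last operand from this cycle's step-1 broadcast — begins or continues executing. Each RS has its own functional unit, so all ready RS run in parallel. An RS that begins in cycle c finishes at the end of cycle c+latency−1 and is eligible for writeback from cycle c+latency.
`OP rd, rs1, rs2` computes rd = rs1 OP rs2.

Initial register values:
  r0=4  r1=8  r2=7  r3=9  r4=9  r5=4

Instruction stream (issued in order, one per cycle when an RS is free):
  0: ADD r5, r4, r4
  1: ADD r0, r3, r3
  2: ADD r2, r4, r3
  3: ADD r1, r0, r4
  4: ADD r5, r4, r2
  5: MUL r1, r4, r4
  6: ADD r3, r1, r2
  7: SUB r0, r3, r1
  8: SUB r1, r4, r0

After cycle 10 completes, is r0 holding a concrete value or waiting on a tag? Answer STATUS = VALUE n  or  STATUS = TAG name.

c1: issue ADD r5<-Add1 | r0:4,r1:8,r2:7,r3:9,r4:9,r5:Add1
c2: issue ADD r0<-Add2 | r0:Add2,r1:8,r2:7,r3:9,r4:9,r5:Add1
c3: CDB Add1=18; issue ADD r2<-Add1 | r0:Add2,r1:8,r2:Add1,r3:9,r4:9,r5:18
c4: CDB Add2=18; issue ADD r1<-Add2 | r0:18,r1:Add2,r2:Add1,r3:9,r4:9,r5:18
c5: CDB Add1=18; issue ADD r5<-Add1 | r0:18,r1:Add2,r2:18,r3:9,r4:9,r5:Add1
c6: CDB Add2=27; issue MUL r1<-Mul1 | r0:18,r1:Mul1,r2:18,r3:9,r4:9,r5:Add1
c7: CDB Add1=27; issue ADD r3<-Add1 | r0:18,r1:Mul1,r2:18,r3:Add1,r4:9,r5:27
c8: issue SUB r0<-Add2 | r0:Add2,r1:Mul1,r2:18,r3:Add1,r4:9,r5:27
c9: stall | r0:Add2,r1:Mul1,r2:18,r3:Add1,r4:9,r5:27
c10: stall | r0:Add2,r1:Mul1,r2:18,r3:Add1,r4:9,r5:27

STATUS = TAG Add2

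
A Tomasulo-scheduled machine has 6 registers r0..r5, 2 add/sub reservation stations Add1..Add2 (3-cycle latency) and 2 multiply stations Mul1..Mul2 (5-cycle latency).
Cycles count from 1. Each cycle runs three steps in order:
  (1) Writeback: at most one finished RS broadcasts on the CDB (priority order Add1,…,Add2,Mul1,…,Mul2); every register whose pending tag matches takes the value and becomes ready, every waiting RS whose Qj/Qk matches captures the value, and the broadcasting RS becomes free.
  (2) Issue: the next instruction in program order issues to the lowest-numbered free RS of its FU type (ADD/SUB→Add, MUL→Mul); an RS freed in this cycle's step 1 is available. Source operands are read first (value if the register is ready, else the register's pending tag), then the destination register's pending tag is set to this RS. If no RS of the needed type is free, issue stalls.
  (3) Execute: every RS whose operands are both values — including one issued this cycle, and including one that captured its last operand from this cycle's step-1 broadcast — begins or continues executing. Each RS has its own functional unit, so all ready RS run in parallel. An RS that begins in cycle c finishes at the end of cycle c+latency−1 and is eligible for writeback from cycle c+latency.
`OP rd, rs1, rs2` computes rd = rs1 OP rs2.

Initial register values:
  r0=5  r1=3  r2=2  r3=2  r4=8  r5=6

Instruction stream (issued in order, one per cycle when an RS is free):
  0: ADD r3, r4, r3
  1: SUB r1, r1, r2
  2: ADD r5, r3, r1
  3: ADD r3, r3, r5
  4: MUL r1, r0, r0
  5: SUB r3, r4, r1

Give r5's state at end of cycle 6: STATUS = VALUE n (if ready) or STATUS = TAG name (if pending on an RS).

cycle 1: issue ADD r3<-Add1 // r0:5,r1:3,r2:2,r3:Add1,r4:8,r5:6
cycle 2: issue SUB r1<-Add2 // r0:5,r1:Add2,r2:2,r3:Add1,r4:8,r5:6
cycle 3: stall // r0:5,r1:Add2,r2:2,r3:Add1,r4:8,r5:6
cycle 4: CDB Add1=10; issue ADD r5<-Add1 // r0:5,r1:Add2,r2:2,r3:10,r4:8,r5:Add1
cycle 5: CDB Add2=1; issue ADD r3<-Add2 // r0:5,r1:1,r2:2,r3:Add2,r4:8,r5:Add1
cycle 6: issue MUL r1<-Mul1 // r0:5,r1:Mul1,r2:2,r3:Add2,r4:8,r5:Add1

STATUS = TAG Add1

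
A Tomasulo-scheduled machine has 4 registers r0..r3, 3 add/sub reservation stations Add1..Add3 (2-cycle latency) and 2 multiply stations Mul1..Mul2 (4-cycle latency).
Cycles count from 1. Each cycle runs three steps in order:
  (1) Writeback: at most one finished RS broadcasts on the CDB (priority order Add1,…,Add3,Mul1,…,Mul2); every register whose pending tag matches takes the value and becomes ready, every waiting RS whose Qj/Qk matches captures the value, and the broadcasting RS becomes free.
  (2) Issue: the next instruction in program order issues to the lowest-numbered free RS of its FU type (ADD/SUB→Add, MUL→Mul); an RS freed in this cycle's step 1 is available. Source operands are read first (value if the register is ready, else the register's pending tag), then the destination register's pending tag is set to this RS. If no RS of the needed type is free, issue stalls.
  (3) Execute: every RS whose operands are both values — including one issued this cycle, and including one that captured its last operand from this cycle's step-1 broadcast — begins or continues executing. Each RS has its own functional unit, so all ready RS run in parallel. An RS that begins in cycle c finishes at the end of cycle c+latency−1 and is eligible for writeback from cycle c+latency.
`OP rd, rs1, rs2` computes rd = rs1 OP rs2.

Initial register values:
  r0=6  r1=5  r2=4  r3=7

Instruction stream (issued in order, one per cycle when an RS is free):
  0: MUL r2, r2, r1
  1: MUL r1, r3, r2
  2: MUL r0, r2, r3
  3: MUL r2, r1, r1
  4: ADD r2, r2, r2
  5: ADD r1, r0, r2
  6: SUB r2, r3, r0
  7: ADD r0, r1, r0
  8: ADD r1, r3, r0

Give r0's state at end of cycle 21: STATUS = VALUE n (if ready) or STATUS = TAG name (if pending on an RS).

cycle 1: issue MUL r2<-Mul1 // r0:6,r1:5,r2:Mul1,r3:7
cycle 2: issue MUL r1<-Mul2 // r0:6,r1:Mul2,r2:Mul1,r3:7
cycle 3: stall // r0:6,r1:Mul2,r2:Mul1,r3:7
cycle 4: stall // r0:6,r1:Mul2,r2:Mul1,r3:7
cycle 5: CDB Mul1=20; issue MUL r0<-Mul1 // r0:Mul1,r1:Mul2,r2:20,r3:7
cycle 6: stall // r0:Mul1,r1:Mul2,r2:20,r3:7
cycle 7: stall // r0:Mul1,r1:Mul2,r2:20,r3:7
cycle 8: stall // r0:Mul1,r1:Mul2,r2:20,r3:7
cycle 9: CDB Mul1=140; issue MUL r2<-Mul1 // r0:140,r1:Mul2,r2:Mul1,r3:7
cycle 10: CDB Mul2=140; issue ADD r2<-Add1 // r0:140,r1:140,r2:Add1,r3:7
cycle 11: issue ADD r1<-Add2 // r0:140,r1:Add2,r2:Add1,r3:7
cycle 12: issue SUB r2<-Add3 // r0:140,r1:Add2,r2:Add3,r3:7
cycle 13: stall // r0:140,r1:Add2,r2:Add3,r3:7
cycle 14: CDB Add3=-133; issue ADD r0<-Add3 // r0:Add3,r1:Add2,r2:-133,r3:7
cycle 15: CDB Mul1=19600; stall // r0:Add3,r1:Add2,r2:-133,r3:7
cycle 16: stall // r0:Add3,r1:Add2,r2:-133,r3:7
cycle 17: CDB Add1=39200; issue ADD r1<-Add1 // r0:Add3,r1:Add1,r2:-133,r3:7
cycle 18: - // r0:Add3,r1:Add1,r2:-133,r3:7
cycle 19: CDB Add2=39340 // r0:Add3,r1:Add1,r2:-133,r3:7
cycle 20: - // r0:Add3,r1:Add1,r2:-133,r3:7
cycle 21: CDB Add3=39480 // r0:39480,r1:Add1,r2:-133,r3:7

STATUS = VALUE 39480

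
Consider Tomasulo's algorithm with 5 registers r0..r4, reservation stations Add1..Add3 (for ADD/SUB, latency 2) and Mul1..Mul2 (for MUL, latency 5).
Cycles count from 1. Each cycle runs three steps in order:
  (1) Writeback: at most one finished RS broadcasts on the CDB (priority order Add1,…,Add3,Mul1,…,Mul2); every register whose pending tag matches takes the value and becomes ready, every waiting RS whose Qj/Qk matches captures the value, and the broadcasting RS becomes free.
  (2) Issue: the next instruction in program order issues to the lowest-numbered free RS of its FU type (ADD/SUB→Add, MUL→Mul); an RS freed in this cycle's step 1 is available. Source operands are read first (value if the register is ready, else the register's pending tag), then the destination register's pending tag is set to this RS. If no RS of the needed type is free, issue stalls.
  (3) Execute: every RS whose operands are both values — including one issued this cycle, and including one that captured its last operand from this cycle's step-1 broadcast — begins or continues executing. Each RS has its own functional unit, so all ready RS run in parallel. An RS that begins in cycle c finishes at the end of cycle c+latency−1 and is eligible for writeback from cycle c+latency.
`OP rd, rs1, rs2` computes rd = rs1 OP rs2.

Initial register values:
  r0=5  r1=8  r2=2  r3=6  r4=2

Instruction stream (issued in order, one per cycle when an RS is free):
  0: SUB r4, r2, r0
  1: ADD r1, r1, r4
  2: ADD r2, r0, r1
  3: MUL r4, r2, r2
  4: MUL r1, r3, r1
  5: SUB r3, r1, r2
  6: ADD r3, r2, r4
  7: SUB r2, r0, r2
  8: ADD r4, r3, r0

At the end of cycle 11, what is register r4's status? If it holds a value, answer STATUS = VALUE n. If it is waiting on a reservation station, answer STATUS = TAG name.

STATUS = TAG Add3

c1: issue SUB r4<-Add1 | r0:5,r1:8,r2:2,r3:6,r4:Add1
c2: issue ADD r1<-Add2 | r0:5,r1:Add2,r2:2,r3:6,r4:Add1
c3: CDB Add1=-3; issue ADD r2<-Add1 | r0:5,r1:Add2,r2:Add1,r3:6,r4:-3
c4: issue MUL r4<-Mul1 | r0:5,r1:Add2,r2:Add1,r3:6,r4:Mul1
c5: CDB Add2=5; issue MUL r1<-Mul2 | r0:5,r1:Mul2,r2:Add1,r3:6,r4:Mul1
c6: issue SUB r3<-Add2 | r0:5,r1:Mul2,r2:Add1,r3:Add2,r4:Mul1
c7: CDB Add1=10; issue ADD r3<-Add1 | r0:5,r1:Mul2,r2:10,r3:Add1,r4:Mul1
c8: issue SUB r2<-Add3 | r0:5,r1:Mul2,r2:Add3,r3:Add1,r4:Mul1
c9: stall | r0:5,r1:Mul2,r2:Add3,r3:Add1,r4:Mul1
c10: CDB Add3=-5; issue ADD r4<-Add3 | r0:5,r1:Mul2,r2:-5,r3:Add1,r4:Add3
c11: CDB Mul2=30 | r0:5,r1:30,r2:-5,r3:Add1,r4:Add3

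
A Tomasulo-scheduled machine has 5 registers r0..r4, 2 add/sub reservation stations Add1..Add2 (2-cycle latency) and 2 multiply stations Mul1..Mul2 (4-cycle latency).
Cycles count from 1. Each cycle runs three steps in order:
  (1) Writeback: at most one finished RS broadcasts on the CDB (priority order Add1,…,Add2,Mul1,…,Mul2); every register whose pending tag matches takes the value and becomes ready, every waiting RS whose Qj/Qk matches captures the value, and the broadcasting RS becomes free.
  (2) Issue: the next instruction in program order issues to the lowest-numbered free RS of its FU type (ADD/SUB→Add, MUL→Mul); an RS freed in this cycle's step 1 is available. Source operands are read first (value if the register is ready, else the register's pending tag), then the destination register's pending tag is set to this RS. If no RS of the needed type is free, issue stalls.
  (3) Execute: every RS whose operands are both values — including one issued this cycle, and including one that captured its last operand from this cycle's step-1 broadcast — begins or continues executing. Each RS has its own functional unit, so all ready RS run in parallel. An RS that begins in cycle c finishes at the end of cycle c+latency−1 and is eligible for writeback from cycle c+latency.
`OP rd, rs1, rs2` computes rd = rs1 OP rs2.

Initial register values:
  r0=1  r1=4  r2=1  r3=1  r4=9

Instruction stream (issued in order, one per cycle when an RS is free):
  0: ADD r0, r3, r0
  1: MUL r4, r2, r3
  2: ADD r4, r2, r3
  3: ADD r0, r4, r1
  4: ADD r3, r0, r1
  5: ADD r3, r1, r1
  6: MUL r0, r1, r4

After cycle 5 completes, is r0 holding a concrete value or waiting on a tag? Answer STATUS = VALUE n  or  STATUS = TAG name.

STATUS = TAG Add2

c1: issue ADD r0<-Add1 | r0:Add1,r1:4,r2:1,r3:1,r4:9
c2: issue MUL r4<-Mul1 | r0:Add1,r1:4,r2:1,r3:1,r4:Mul1
c3: CDB Add1=2; issue ADD r4<-Add1 | r0:2,r1:4,r2:1,r3:1,r4:Add1
c4: issue ADD r0<-Add2 | r0:Add2,r1:4,r2:1,r3:1,r4:Add1
c5: CDB Add1=2; issue ADD r3<-Add1 | r0:Add2,r1:4,r2:1,r3:Add1,r4:2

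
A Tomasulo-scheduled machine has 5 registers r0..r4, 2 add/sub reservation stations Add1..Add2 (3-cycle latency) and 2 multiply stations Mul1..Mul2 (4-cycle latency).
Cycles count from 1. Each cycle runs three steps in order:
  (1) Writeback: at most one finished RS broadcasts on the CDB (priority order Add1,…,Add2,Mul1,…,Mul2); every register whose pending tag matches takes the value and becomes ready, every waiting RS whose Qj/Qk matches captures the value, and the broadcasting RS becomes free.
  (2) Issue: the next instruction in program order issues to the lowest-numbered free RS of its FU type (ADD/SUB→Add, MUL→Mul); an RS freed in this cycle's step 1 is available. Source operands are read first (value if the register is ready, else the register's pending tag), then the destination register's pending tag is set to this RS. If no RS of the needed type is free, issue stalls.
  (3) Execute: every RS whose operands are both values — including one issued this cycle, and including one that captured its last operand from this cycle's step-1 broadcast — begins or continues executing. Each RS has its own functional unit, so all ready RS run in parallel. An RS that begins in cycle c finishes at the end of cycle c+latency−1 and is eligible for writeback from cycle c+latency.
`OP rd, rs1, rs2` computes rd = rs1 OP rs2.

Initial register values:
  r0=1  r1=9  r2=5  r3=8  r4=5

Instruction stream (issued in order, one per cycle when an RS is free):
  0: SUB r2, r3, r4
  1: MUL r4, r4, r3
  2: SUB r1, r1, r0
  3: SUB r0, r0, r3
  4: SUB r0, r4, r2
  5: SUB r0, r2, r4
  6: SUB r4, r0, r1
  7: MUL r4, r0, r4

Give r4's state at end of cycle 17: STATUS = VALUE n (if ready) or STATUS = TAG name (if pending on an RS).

cycle 1: issue SUB r2<-Add1 // r0:1,r1:9,r2:Add1,r3:8,r4:5
cycle 2: issue MUL r4<-Mul1 // r0:1,r1:9,r2:Add1,r3:8,r4:Mul1
cycle 3: issue SUB r1<-Add2 // r0:1,r1:Add2,r2:Add1,r3:8,r4:Mul1
cycle 4: CDB Add1=3; issue SUB r0<-Add1 // r0:Add1,r1:Add2,r2:3,r3:8,r4:Mul1
cycle 5: stall // r0:Add1,r1:Add2,r2:3,r3:8,r4:Mul1
cycle 6: CDB Add2=8; issue SUB r0<-Add2 // r0:Add2,r1:8,r2:3,r3:8,r4:Mul1
cycle 7: CDB Add1=-7; issue SUB r0<-Add1 // r0:Add1,r1:8,r2:3,r3:8,r4:Mul1
cycle 8: CDB Mul1=40; stall // r0:Add1,r1:8,r2:3,r3:8,r4:40
cycle 9: stall // r0:Add1,r1:8,r2:3,r3:8,r4:40
cycle 10: stall // r0:Add1,r1:8,r2:3,r3:8,r4:40
cycle 11: CDB Add1=-37; issue SUB r4<-Add1 // r0:-37,r1:8,r2:3,r3:8,r4:Add1
cycle 12: CDB Add2=37; issue MUL r4<-Mul1 // r0:-37,r1:8,r2:3,r3:8,r4:Mul1
cycle 13: - // r0:-37,r1:8,r2:3,r3:8,r4:Mul1
cycle 14: CDB Add1=-45 // r0:-37,r1:8,r2:3,r3:8,r4:Mul1
cycle 15: - // r0:-37,r1:8,r2:3,r3:8,r4:Mul1
cycle 16: - // r0:-37,r1:8,r2:3,r3:8,r4:Mul1
cycle 17: - // r0:-37,r1:8,r2:3,r3:8,r4:Mul1

STATUS = TAG Mul1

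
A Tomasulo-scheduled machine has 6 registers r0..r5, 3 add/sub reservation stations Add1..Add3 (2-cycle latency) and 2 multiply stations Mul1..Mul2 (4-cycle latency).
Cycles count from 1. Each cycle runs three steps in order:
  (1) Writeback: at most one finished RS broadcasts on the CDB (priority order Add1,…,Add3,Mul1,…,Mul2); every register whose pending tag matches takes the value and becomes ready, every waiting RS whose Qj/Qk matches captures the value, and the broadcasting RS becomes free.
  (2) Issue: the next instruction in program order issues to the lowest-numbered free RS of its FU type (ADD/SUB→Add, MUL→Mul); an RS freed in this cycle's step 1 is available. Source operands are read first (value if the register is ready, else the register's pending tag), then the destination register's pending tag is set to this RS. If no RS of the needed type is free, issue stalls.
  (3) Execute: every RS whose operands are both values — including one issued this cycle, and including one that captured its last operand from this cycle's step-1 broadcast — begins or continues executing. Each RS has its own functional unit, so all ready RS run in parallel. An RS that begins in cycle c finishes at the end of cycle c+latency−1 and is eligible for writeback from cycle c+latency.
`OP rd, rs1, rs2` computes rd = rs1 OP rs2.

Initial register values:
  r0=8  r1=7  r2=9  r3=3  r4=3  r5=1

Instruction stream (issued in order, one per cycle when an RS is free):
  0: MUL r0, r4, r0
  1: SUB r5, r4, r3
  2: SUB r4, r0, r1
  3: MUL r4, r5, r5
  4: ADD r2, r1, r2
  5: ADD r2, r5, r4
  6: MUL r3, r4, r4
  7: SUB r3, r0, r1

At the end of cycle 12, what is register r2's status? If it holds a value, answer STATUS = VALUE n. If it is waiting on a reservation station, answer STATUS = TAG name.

  c1: issue MUL r0<-Mul1  regs: r0:Mul1,r1:7,r2:9,r3:3,r4:3,r5:1
  c2: issue SUB r5<-Add1  regs: r0:Mul1,r1:7,r2:9,r3:3,r4:3,r5:Add1
  c3: issue SUB r4<-Add2  regs: r0:Mul1,r1:7,r2:9,r3:3,r4:Add2,r5:Add1
  c4: CDB Add1=0; issue MUL r4<-Mul2  regs: r0:Mul1,r1:7,r2:9,r3:3,r4:Mul2,r5:0
  c5: CDB Mul1=24; issue ADD r2<-Add1  regs: r0:24,r1:7,r2:Add1,r3:3,r4:Mul2,r5:0
  c6: issue ADD r2<-Add3  regs: r0:24,r1:7,r2:Add3,r3:3,r4:Mul2,r5:0
  c7: CDB Add1=16; issue MUL r3<-Mul1  regs: r0:24,r1:7,r2:Add3,r3:Mul1,r4:Mul2,r5:0
  c8: CDB Add2=17; issue SUB r3<-Add1  regs: r0:24,r1:7,r2:Add3,r3:Add1,r4:Mul2,r5:0
  c9: CDB Mul2=0  regs: r0:24,r1:7,r2:Add3,r3:Add1,r4:0,r5:0
  c10: CDB Add1=17  regs: r0:24,r1:7,r2:Add3,r3:17,r4:0,r5:0
  c11: CDB Add3=0  regs: r0:24,r1:7,r2:0,r3:17,r4:0,r5:0
  c12: -  regs: r0:24,r1:7,r2:0,r3:17,r4:0,r5:0

STATUS = VALUE 0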